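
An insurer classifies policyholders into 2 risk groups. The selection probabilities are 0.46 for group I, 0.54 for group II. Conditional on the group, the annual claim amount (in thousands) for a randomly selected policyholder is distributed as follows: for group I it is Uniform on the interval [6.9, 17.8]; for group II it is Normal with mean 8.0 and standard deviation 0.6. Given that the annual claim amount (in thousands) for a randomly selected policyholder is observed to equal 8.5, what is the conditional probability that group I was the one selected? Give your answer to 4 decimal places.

Likelihoods f(8.5 | ·): I: 0.0917431; II: 0.469853.
Posterior ∝ prior × likelihood. Numerator for I: 0.46·0.0917431 = 0.0422018.
Normalizing constant: 0.46·0.0917431 + 0.54·0.469853 = 0.295923.
P(I | observation) = 0.0422018 / 0.295923 = 0.142611.

0.1426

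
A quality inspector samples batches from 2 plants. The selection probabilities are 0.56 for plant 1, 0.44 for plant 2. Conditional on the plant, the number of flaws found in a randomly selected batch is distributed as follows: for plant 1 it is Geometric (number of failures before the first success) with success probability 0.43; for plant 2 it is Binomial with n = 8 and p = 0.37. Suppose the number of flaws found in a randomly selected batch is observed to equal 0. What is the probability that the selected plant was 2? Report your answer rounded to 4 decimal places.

Likelihoods P(X=0 | ·): 1: 0.43; 2: 0.0248156.
Posterior ∝ prior × likelihood. Numerator for 2: 0.44·0.0248156 = 0.0109189.
Normalizing constant: 0.56·0.43 + 0.44·0.0248156 = 0.251719.
P(2 | observation) = 0.0109189 / 0.251719 = 0.0433772.

0.0434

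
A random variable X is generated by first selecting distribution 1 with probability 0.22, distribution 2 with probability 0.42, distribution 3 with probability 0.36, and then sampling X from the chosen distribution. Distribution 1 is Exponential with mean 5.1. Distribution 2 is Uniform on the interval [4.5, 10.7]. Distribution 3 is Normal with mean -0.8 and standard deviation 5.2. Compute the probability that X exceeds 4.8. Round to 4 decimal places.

0.5362

Conditional on each component, P(X > 4.8): 1: 0.390169; 2: 0.951613; 3: 0.140757.
By total probability, P(X > 4.8) = 0.22·0.390169 + 0.42·0.951613 + 0.36·0.140757 = 0.536187.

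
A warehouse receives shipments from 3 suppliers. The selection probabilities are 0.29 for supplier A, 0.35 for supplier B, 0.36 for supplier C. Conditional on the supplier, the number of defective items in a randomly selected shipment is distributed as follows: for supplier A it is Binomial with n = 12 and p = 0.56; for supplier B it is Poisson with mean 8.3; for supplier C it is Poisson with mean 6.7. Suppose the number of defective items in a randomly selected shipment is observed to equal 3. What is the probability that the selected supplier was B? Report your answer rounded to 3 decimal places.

0.221

Likelihoods P(X=3 | ·): A: 0.0238815; B: 0.0236831; C: 0.0617021.
Posterior ∝ prior × likelihood. Numerator for B: 0.35·0.0236831 = 0.00828909.
Normalizing constant: 0.29·0.0238815 + 0.35·0.0236831 + 0.36·0.0617021 = 0.0374275.
P(B | observation) = 0.00828909 / 0.0374275 = 0.221471.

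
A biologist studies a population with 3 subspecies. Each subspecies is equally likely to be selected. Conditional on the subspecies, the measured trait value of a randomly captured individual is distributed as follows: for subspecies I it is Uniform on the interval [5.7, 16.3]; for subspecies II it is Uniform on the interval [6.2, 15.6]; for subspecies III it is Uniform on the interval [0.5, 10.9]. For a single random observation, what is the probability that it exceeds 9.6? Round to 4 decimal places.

Conditional on each subspecies, P(X > 9.6): I: 0.632075; II: 0.638298; III: 0.125.
By total probability, P(X > 9.6) = 0.333333·0.632075 + 0.333333·0.638298 + 0.333333·0.125 = 0.465124.

0.4651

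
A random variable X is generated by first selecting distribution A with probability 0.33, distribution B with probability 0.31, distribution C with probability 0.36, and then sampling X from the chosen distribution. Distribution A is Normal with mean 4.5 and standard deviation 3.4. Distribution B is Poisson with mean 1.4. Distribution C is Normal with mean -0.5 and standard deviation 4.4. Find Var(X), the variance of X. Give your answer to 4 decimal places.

Per component, A: μ=4.5, E[X²]=31.81; B: μ=1.4, E[X²]=3.36; C: μ=-0.5, E[X²]=19.61.
E[X] = 0.33·4.5 + 0.31·1.4 + 0.36·-0.5 = 1.739.
E[X²] = 0.33·31.81 + 0.31·3.36 + 0.36·19.61 = 18.5985.
Var(X) = E[X²] − (E[X])² = 18.5985 − 3.02412 = 15.5744.

15.5744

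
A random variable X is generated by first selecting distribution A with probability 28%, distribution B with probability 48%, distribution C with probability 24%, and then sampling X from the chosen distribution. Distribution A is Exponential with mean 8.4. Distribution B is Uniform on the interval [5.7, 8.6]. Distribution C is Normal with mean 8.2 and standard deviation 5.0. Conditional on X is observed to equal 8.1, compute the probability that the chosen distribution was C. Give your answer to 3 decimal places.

Likelihoods f(8.1 | ·): A: 0.0453876; B: 0.344828; C: 0.0797725.
Posterior ∝ prior × likelihood. Numerator for C: 0.24·0.0797725 = 0.0191454.
Normalizing constant: 0.28·0.0453876 + 0.48·0.344828 + 0.24·0.0797725 = 0.197371.
P(C | observation) = 0.0191454 / 0.197371 = 0.097002.

0.097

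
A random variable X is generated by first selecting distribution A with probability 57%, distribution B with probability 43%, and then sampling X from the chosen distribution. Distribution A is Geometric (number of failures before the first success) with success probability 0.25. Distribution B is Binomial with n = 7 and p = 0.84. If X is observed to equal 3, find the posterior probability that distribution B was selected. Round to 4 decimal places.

0.0886

Likelihoods P(X=3 | ·): A: 0.105469; B: 0.0135952.
Posterior ∝ prior × likelihood. Numerator for B: 0.43·0.0135952 = 0.00584594.
Normalizing constant: 0.57·0.105469 + 0.43·0.0135952 = 0.0659631.
P(B | observation) = 0.00584594 / 0.0659631 = 0.0886243.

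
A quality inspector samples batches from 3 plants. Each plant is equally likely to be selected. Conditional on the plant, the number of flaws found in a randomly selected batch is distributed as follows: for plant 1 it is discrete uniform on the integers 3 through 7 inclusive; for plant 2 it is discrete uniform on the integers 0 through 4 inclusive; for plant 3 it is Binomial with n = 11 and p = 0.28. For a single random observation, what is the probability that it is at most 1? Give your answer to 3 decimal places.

Conditional on each plant, P(X ≤ 1): 1: 0; 2: 0.4; 3: 0.142268.
By total probability, P(X ≤ 1) = 0.333333·0 + 0.333333·0.4 + 0.333333·0.142268 = 0.180756.

0.181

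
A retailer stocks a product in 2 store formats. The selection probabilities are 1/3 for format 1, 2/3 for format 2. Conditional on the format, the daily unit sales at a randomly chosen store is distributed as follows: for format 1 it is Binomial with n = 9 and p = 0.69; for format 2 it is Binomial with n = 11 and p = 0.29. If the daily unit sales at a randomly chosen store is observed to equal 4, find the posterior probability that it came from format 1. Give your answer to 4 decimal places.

Likelihoods P(X=4 | ·): 1: 0.0817665; 2: 0.212283.
Posterior ∝ prior × likelihood. Numerator for 1: 0.333333·0.0817665 = 0.0272555.
Normalizing constant: 0.333333·0.0817665 + 0.666667·0.212283 = 0.168777.
P(1 | observation) = 0.0272555 / 0.168777 = 0.161488.

0.1615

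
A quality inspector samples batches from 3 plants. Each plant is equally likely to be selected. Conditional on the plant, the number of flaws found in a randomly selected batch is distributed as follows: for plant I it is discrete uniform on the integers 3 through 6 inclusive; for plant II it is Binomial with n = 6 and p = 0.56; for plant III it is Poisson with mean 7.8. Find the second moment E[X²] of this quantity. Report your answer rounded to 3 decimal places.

34.303

For each component E[X²] = Var + (mean)², giving I: 21.5; II: 12.768; III: 68.64.
Overall E[X²] = 0.333333·21.5 + 0.333333·12.768 + 0.333333·68.64 = 34.3027.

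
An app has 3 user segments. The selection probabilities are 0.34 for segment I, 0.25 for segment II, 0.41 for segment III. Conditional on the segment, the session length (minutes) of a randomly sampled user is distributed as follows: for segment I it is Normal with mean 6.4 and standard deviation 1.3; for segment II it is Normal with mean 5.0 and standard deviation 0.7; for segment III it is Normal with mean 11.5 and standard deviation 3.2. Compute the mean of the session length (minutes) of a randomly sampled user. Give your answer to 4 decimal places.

8.1410

Component means — I: 6.4; II: 5; III: 11.5.
E[X] = 0.34·6.4 + 0.25·5 + 0.41·11.5 = 8.141.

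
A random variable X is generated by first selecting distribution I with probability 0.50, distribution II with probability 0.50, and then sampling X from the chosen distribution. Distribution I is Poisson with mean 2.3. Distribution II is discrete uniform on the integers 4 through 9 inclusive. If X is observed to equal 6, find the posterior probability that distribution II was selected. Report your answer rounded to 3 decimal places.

0.890

Likelihoods P(X=6 | ·): I: 0.0206138; II: 0.166667.
Posterior ∝ prior × likelihood. Numerator for II: 0.5·0.166667 = 0.0833333.
Normalizing constant: 0.5·0.0206138 + 0.5·0.166667 = 0.0936402.
P(II | observation) = 0.0833333 / 0.0936402 = 0.889931.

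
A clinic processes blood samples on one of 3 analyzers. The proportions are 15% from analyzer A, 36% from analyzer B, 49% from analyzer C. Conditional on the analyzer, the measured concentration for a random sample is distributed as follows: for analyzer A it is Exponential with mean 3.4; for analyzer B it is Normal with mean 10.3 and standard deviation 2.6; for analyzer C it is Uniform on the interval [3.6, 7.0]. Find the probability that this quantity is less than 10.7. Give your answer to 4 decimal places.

Conditional on each analyzer, P(X < 10.7): A: 0.957022; B: 0.561134; C: 1.
By total probability, P(X < 10.7) = 0.15·0.957022 + 0.36·0.561134 + 0.49·1 = 0.835562.

0.8356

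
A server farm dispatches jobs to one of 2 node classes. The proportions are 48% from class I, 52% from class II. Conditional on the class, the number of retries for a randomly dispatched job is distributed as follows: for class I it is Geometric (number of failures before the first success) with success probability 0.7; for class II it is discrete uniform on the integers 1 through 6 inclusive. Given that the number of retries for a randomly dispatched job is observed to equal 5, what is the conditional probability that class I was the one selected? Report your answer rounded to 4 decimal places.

Likelihoods P(X=5 | ·): I: 0.001701; II: 0.166667.
Posterior ∝ prior × likelihood. Numerator for I: 0.48·0.001701 = 0.00081648.
Normalizing constant: 0.48·0.001701 + 0.52·0.166667 = 0.0874831.
P(I | observation) = 0.00081648 / 0.0874831 = 0.009333.

0.0093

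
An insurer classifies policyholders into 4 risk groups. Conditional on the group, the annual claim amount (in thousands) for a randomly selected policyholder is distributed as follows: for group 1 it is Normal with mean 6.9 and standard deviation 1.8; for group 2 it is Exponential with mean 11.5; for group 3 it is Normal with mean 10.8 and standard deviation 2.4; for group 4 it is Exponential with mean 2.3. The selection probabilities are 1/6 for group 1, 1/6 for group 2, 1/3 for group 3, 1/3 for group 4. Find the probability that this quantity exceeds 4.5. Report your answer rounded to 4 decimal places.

Conditional on each group, P(X > 4.5): 1: 0.908789; 2: 0.676174; 3: 0.995668; 4: 0.141349.
By total probability, P(X > 4.5) = 0.166667·0.908789 + 0.166667·0.676174 + 0.333333·0.995668 + 0.333333·0.141349 = 0.643166.

0.6432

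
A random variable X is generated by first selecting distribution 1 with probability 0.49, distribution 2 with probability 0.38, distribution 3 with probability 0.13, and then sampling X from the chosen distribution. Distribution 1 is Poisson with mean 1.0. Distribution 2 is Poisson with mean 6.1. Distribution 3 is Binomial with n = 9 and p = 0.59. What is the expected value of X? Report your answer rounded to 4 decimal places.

Component means — 1: 1; 2: 6.1; 3: 5.31.
E[X] = 0.49·1 + 0.38·6.1 + 0.13·5.31 = 3.4983.

3.4983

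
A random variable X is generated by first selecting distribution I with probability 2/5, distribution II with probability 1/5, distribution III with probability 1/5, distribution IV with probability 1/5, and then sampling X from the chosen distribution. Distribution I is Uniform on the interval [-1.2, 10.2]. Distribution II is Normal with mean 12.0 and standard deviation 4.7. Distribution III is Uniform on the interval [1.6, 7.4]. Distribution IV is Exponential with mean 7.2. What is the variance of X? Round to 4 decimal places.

Per component, I: μ=4.5, E[X²]=31.08; II: μ=12, E[X²]=166.09; III: μ=4.5, E[X²]=23.0533; IV: μ=7.2, E[X²]=103.68.
E[X] = 0.4·4.5 + 0.2·12 + 0.2·4.5 + 0.2·7.2 = 6.54.
E[X²] = 0.4·31.08 + 0.2·166.09 + 0.2·23.0533 + 0.2·103.68 = 70.9967.
Var(X) = E[X²] − (E[X])² = 70.9967 − 42.7716 = 28.2251.

28.2251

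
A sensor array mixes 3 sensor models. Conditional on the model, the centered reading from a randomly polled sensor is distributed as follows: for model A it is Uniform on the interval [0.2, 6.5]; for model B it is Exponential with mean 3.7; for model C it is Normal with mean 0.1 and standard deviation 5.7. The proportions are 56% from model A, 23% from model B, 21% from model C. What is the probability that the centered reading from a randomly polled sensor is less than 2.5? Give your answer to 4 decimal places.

Conditional on each model, P(X < 2.5): A: 0.365079; B: 0.491187; C: 0.663142.
By total probability, P(X < 2.5) = 0.56·0.365079 + 0.23·0.491187 + 0.21·0.663142 = 0.456677.

0.4567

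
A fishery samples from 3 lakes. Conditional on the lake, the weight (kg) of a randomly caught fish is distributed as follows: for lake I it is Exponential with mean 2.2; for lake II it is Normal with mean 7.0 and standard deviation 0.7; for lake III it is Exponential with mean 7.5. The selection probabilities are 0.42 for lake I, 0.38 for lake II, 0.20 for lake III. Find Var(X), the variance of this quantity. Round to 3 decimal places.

19.525

Per component, I: μ=2.2, E[X²]=9.68; II: μ=7, E[X²]=49.49; III: μ=7.5, E[X²]=112.5.
E[X] = 0.42·2.2 + 0.38·7 + 0.2·7.5 = 5.084.
E[X²] = 0.42·9.68 + 0.38·49.49 + 0.2·112.5 = 45.3718.
Var(X) = E[X²] − (E[X])² = 45.3718 − 25.8471 = 19.5247.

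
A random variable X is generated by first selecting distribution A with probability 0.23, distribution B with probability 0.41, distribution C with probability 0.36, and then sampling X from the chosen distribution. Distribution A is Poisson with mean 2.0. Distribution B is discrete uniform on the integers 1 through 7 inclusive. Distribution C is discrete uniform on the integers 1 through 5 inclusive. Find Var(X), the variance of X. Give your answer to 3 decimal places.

Per component, A: μ=2, E[X²]=6; B: μ=4, E[X²]=20; C: μ=3, E[X²]=11.
E[X] = 0.23·2 + 0.41·4 + 0.36·3 = 3.18.
E[X²] = 0.23·6 + 0.41·20 + 0.36·11 = 13.54.
Var(X) = E[X²] − (E[X])² = 13.54 − 10.1124 = 3.4276.

3.428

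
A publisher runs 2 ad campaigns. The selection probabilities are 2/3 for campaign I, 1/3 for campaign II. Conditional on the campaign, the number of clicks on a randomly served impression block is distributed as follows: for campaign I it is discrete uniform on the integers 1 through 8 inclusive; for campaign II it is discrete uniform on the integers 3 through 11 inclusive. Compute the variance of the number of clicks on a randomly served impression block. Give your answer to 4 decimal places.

Per component, I: μ=4.5, E[X²]=25.5; II: μ=7, E[X²]=55.6667.
E[X] = 0.666667·4.5 + 0.333333·7 = 5.33333.
E[X²] = 0.666667·25.5 + 0.333333·55.6667 = 35.5556.
Var(X) = E[X²] − (E[X])² = 35.5556 − 28.4444 = 7.11111.

7.1111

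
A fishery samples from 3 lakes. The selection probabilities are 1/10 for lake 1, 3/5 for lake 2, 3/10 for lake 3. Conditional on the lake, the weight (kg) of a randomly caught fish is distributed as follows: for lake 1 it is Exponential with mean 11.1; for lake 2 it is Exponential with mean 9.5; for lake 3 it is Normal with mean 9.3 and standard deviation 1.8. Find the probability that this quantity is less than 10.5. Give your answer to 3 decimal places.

0.687

Conditional on each lake, P(X < 10.5): 1: 0.611688; 2: 0.668876; 3: 0.747507.
By total probability, P(X < 10.5) = 0.1·0.611688 + 0.6·0.668876 + 0.3·0.747507 = 0.686747.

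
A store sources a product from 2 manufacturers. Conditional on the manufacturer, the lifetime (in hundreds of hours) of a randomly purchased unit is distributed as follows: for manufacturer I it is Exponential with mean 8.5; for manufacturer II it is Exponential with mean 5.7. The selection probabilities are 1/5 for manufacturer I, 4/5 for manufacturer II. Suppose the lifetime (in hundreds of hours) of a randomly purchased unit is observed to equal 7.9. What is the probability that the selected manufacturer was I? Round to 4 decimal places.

Likelihoods f(7.9 | ·): I: 0.0464454; II: 0.0438741.
Posterior ∝ prior × likelihood. Numerator for I: 0.2·0.0464454 = 0.00928908.
Normalizing constant: 0.2·0.0464454 + 0.8·0.0438741 = 0.0443884.
P(I | observation) = 0.00928908 / 0.0443884 = 0.209268.

0.2093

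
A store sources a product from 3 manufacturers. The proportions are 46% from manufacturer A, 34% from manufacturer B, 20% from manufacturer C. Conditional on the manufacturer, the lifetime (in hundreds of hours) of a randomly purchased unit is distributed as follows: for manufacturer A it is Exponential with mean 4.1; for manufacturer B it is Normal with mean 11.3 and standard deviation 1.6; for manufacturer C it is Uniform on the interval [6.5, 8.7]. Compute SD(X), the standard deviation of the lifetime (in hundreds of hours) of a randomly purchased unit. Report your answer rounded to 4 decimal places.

4.3416

Per component, A: μ=4.1, E[X²]=33.62; B: μ=11.3, E[X²]=130.25; C: μ=7.6, E[X²]=58.1633.
E[X] = 0.46·4.1 + 0.34·11.3 + 0.2·7.6 = 7.248.
E[X²] = 0.46·33.62 + 0.34·130.25 + 0.2·58.1633 = 71.3829.
Var(X) = E[X²] − (E[X])² = 71.3829 − 52.5335 = 18.8494.
SD(X) = √18.8494 = 4.34159.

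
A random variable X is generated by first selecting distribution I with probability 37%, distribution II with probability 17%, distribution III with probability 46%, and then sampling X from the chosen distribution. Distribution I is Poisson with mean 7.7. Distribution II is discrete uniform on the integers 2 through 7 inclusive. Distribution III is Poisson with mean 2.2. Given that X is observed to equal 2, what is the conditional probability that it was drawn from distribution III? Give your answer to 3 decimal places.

0.787

Likelihoods P(X=2 | ·): I: 0.0134241; II: 0.166667; III: 0.268144.
Posterior ∝ prior × likelihood. Numerator for III: 0.46·0.268144 = 0.123346.
Normalizing constant: 0.37·0.0134241 + 0.17·0.166667 + 0.46·0.268144 = 0.156646.
P(III | observation) = 0.123346 / 0.156646 = 0.787418.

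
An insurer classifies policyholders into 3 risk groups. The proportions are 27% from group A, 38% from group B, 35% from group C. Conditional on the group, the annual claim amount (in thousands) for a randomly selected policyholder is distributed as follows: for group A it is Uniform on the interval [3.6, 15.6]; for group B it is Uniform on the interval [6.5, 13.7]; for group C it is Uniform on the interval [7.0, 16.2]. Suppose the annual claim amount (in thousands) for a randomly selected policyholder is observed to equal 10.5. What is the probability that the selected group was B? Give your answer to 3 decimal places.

Likelihoods f(10.5 | ·): A: 0.0833333; B: 0.138889; C: 0.108696.
Posterior ∝ prior × likelihood. Numerator for B: 0.38·0.138889 = 0.0527778.
Normalizing constant: 0.27·0.0833333 + 0.38·0.138889 + 0.35·0.108696 = 0.113321.
P(B | observation) = 0.0527778 / 0.113321 = 0.465736.

0.466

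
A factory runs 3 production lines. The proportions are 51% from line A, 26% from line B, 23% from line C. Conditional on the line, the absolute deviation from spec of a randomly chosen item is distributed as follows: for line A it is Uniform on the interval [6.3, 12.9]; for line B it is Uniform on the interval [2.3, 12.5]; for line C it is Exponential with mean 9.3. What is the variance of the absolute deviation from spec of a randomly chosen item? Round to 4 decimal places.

Per component, A: μ=9.6, E[X²]=95.79; B: μ=7.4, E[X²]=63.43; C: μ=9.3, E[X²]=172.98.
E[X] = 0.51·9.6 + 0.26·7.4 + 0.23·9.3 = 8.959.
E[X²] = 0.51·95.79 + 0.26·63.43 + 0.23·172.98 = 105.13.
Var(X) = E[X²] − (E[X])² = 105.13 − 80.2637 = 24.8664.

24.8664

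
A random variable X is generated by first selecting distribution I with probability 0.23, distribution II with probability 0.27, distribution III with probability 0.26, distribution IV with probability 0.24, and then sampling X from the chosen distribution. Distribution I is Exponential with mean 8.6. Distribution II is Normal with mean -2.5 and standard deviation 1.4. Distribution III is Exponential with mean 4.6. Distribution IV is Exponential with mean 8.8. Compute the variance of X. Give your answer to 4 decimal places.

Per component, I: μ=8.6, E[X²]=147.92; II: μ=-2.5, E[X²]=8.21; III: μ=4.6, E[X²]=42.32; IV: μ=8.8, E[X²]=154.88.
E[X] = 0.23·8.6 + 0.27·-2.5 + 0.26·4.6 + 0.24·8.8 = 4.611.
E[X²] = 0.23·147.92 + 0.27·8.21 + 0.26·42.32 + 0.24·154.88 = 84.4127.
Var(X) = E[X²] − (E[X])² = 84.4127 − 21.2613 = 63.1514.

63.1514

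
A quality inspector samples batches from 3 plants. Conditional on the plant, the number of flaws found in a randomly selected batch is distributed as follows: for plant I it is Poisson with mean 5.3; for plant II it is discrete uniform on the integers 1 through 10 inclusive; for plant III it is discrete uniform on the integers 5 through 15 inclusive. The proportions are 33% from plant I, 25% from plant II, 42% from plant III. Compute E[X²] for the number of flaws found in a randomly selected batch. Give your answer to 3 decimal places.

66.844

For each component E[X²] = Var + (mean)², giving I: 33.39; II: 38.5; III: 110.
Overall E[X²] = 0.33·33.39 + 0.25·38.5 + 0.42·110 = 66.8437.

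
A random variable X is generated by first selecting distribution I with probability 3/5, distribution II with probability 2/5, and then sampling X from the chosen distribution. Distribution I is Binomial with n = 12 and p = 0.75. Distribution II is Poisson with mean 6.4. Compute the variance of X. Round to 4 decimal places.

5.5324

Per component, I: μ=9, E[X²]=83.25; II: μ=6.4, E[X²]=47.36.
E[X] = 0.6·9 + 0.4·6.4 = 7.96.
E[X²] = 0.6·83.25 + 0.4·47.36 = 68.894.
Var(X) = E[X²] − (E[X])² = 68.894 − 63.3616 = 5.5324.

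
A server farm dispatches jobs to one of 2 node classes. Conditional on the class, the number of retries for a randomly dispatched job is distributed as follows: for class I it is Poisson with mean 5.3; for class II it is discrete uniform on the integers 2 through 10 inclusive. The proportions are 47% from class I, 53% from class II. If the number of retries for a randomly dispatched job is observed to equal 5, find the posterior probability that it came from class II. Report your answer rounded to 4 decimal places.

0.4187

Likelihoods P(X=5 | ·): I: 0.173955; II: 0.111111.
Posterior ∝ prior × likelihood. Numerator for II: 0.53·0.111111 = 0.0588889.
Normalizing constant: 0.47·0.173955 + 0.53·0.111111 = 0.140648.
P(II | observation) = 0.0588889 / 0.140648 = 0.418697.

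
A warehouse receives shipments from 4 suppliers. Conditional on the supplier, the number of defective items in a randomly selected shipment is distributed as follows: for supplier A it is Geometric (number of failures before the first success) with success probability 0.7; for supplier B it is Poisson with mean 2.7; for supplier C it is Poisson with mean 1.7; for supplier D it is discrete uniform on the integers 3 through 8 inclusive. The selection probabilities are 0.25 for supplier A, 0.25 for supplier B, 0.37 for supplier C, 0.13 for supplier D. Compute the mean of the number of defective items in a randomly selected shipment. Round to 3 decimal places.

2.126

Component means — A: 0.428571; B: 2.7; C: 1.7; D: 5.5.
E[X] = 0.25·0.428571 + 0.25·2.7 + 0.37·1.7 + 0.13·5.5 = 2.12614.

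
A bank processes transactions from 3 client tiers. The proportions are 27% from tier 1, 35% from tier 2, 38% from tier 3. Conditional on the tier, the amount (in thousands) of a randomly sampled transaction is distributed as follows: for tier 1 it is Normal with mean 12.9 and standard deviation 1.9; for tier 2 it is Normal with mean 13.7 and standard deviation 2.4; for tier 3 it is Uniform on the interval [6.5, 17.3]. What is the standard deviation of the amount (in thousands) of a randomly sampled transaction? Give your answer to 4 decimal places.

Per component, 1: μ=12.9, E[X²]=170.02; 2: μ=13.7, E[X²]=193.45; 3: μ=11.9, E[X²]=151.33.
E[X] = 0.27·12.9 + 0.35·13.7 + 0.38·11.9 = 12.8.
E[X²] = 0.27·170.02 + 0.35·193.45 + 0.38·151.33 = 171.118.
Var(X) = E[X²] − (E[X])² = 171.118 − 163.84 = 7.2783.
SD(X) = √7.2783 = 2.69783.

2.6978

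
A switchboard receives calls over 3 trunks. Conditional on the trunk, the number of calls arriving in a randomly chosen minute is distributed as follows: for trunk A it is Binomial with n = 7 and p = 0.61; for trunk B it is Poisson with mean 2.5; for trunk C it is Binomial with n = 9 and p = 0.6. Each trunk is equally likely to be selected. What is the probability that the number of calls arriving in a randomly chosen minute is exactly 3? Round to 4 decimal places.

Conditional on each trunk, P(X = 3): A: 0.183788; B: 0.213763; C: 0.0743178.
By total probability, P(X = 3) = 0.333333·0.183788 + 0.333333·0.213763 + 0.333333·0.0743178 = 0.157289.

0.1573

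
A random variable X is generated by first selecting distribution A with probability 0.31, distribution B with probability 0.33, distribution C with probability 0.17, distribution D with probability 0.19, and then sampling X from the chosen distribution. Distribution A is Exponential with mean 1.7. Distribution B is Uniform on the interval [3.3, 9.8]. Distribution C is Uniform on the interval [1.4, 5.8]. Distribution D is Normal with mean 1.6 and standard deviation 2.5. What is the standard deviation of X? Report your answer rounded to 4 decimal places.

2.8758

Per component, A: μ=1.7, E[X²]=5.78; B: μ=6.55, E[X²]=46.4233; C: μ=3.6, E[X²]=14.5733; D: μ=1.6, E[X²]=8.81.
E[X] = 0.31·1.7 + 0.33·6.55 + 0.17·3.6 + 0.19·1.6 = 3.6045.
E[X²] = 0.31·5.78 + 0.33·46.4233 + 0.17·14.5733 + 0.19·8.81 = 21.2629.
Var(X) = E[X²] − (E[X])² = 21.2629 − 12.9924 = 8.27045.
SD(X) = √8.27045 = 2.87584.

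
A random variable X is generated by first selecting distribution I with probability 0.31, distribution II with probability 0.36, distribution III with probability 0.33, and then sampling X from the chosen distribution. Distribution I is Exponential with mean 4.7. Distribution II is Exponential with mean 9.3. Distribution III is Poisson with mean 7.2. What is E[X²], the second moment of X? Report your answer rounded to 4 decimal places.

95.4518

For each component E[X²] = Var + (mean)², giving I: 44.18; II: 172.98; III: 59.04.
Overall E[X²] = 0.31·44.18 + 0.36·172.98 + 0.33·59.04 = 95.4518.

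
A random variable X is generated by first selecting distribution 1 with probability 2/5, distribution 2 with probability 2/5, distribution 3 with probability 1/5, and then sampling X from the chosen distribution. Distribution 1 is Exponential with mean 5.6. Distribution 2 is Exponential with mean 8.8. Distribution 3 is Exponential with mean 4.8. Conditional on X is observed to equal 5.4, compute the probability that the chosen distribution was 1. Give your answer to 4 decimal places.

Likelihoods f(5.4 | ·): 1: 0.0680813; 2: 0.0615203; 3: 0.0676359.
Posterior ∝ prior × likelihood. Numerator for 1: 0.4·0.0680813 = 0.0272325.
Normalizing constant: 0.4·0.0680813 + 0.4·0.0615203 + 0.2·0.0676359 = 0.0653678.
P(1 | observation) = 0.0272325 / 0.0653678 = 0.416604.

0.4166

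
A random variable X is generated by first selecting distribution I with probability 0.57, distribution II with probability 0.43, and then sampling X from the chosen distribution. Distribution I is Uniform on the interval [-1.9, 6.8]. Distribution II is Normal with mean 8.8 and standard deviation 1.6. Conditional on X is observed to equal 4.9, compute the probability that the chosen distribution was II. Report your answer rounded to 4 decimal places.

Likelihoods f(4.9 | ·): I: 0.114943; II: 0.0127829.
Posterior ∝ prior × likelihood. Numerator for II: 0.43·0.0127829 = 0.00549666.
Normalizing constant: 0.57·0.114943 + 0.43·0.0127829 = 0.0710139.
P(II | observation) = 0.00549666 / 0.0710139 = 0.0774025.

0.0774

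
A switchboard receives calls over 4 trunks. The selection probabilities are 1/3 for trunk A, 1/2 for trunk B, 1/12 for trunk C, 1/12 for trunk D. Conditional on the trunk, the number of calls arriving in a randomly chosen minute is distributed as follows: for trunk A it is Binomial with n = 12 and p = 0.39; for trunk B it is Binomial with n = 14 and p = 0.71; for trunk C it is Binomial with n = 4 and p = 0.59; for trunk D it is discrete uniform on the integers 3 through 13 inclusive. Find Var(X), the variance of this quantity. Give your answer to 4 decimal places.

11.1456

Per component, A: μ=4.68, E[X²]=24.7572; B: μ=9.94, E[X²]=101.686; C: μ=2.36, E[X²]=6.5372; D: μ=8, E[X²]=74.
E[X] = 0.333333·4.68 + 0.5·9.94 + 0.0833333·2.36 + 0.0833333·8 = 7.39333.
E[X²] = 0.333333·24.7572 + 0.5·101.686 + 0.0833333·6.5372 + 0.0833333·74 = 65.8069.
Var(X) = E[X²] − (E[X])² = 65.8069 − 54.6614 = 11.1456.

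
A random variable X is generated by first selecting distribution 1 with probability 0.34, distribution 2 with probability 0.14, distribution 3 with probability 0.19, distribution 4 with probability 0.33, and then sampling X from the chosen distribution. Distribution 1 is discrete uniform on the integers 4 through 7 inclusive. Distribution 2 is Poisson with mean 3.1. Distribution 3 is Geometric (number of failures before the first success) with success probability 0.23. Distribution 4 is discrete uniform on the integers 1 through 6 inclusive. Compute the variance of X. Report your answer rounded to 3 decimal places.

Per component, 1: μ=5.5, E[X²]=31.5; 2: μ=3.1, E[X²]=12.71; 3: μ=3.34783, E[X²]=25.7637; 4: μ=3.5, E[X²]=15.1667.
E[X] = 0.34·5.5 + 0.14·3.1 + 0.19·3.34783 + 0.33·3.5 = 4.09509.
E[X²] = 0.34·31.5 + 0.14·12.71 + 0.19·25.7637 + 0.33·15.1667 = 22.3895.
Var(X) = E[X²] − (E[X])² = 22.3895 − 16.7697 = 5.61977.

5.620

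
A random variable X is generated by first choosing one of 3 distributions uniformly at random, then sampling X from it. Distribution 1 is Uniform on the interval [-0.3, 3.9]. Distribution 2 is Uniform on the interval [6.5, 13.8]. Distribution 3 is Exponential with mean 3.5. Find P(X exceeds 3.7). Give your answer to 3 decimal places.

Conditional on each component, P(X > 3.7): 1: 0.047619; 2: 1; 3: 0.347447.
By total probability, P(X > 3.7) = 0.333333·0.047619 + 0.333333·1 + 0.333333·0.347447 = 0.465022.

0.465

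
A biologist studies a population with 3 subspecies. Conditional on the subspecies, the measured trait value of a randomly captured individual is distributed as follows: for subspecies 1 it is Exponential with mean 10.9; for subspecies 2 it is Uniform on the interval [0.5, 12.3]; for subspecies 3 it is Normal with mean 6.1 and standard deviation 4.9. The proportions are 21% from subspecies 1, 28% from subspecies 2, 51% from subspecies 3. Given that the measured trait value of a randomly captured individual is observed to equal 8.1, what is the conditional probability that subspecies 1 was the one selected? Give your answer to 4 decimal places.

Likelihoods f(8.1 | ·): 1: 0.0436356; 2: 0.0847458; 3: 0.0749097.
Posterior ∝ prior × likelihood. Numerator for 1: 0.21·0.0436356 = 0.00916348.
Normalizing constant: 0.21·0.0436356 + 0.28·0.0847458 + 0.51·0.0749097 = 0.0710962.
P(1 | observation) = 0.00916348 / 0.0710962 = 0.128888.

0.1289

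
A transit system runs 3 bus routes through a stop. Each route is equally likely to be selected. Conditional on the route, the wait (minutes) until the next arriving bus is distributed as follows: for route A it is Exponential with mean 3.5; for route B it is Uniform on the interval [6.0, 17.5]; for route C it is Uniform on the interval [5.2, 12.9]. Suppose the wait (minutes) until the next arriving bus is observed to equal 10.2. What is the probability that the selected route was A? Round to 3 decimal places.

Likelihoods f(10.2 | ·): A: 0.0154979; B: 0.0869565; C: 0.12987.
Posterior ∝ prior × likelihood. Numerator for A: 0.333333·0.0154979 = 0.00516598.
Normalizing constant: 0.333333·0.0154979 + 0.333333·0.0869565 + 0.333333·0.12987 = 0.0774415.
P(A | observation) = 0.00516598 / 0.0774415 = 0.0667081.

0.067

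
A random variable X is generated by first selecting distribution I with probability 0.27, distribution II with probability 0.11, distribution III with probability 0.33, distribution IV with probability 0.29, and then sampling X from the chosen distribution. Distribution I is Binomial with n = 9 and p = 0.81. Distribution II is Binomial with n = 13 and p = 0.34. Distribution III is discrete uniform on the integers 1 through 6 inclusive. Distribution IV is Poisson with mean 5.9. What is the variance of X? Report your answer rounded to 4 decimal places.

5.6960

Per component, I: μ=7.29, E[X²]=54.5292; II: μ=4.42, E[X²]=22.4536; III: μ=3.5, E[X²]=15.1667; IV: μ=5.9, E[X²]=40.71.
E[X] = 0.27·7.29 + 0.11·4.42 + 0.33·3.5 + 0.29·5.9 = 5.3205.
E[X²] = 0.27·54.5292 + 0.11·22.4536 + 0.33·15.1667 + 0.29·40.71 = 34.0037.
Var(X) = E[X²] − (E[X])² = 34.0037 − 28.3077 = 5.69596.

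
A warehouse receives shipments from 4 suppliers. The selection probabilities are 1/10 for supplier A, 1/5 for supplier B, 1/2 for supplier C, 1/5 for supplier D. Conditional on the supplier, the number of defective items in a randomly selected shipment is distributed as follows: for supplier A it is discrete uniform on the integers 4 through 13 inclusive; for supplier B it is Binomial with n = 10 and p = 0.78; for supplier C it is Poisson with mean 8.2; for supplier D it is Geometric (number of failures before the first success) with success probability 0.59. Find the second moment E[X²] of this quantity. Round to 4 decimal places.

58.6133

For each component E[X²] = Var + (mean)², giving A: 80.5; B: 62.556; C: 75.44; D: 1.66073.
Overall E[X²] = 0.1·80.5 + 0.2·62.556 + 0.5·75.44 + 0.2·1.66073 = 58.6133.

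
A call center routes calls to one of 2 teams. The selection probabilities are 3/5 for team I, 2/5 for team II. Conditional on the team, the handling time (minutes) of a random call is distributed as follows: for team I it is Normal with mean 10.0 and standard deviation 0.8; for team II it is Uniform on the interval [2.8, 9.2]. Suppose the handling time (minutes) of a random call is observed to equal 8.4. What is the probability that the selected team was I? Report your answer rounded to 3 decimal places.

0.393

Likelihoods f(8.4 | ·): I: 0.0674887; II: 0.15625.
Posterior ∝ prior × likelihood. Numerator for I: 0.6·0.0674887 = 0.0404932.
Normalizing constant: 0.6·0.0674887 + 0.4·0.15625 = 0.102993.
P(I | observation) = 0.0404932 / 0.102993 = 0.393164.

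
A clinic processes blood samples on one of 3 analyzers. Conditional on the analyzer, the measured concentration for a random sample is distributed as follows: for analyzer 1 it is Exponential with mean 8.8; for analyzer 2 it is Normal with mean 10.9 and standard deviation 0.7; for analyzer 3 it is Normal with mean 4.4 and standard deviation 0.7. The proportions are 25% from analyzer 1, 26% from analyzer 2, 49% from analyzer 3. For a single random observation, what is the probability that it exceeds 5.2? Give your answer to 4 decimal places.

Conditional on each analyzer, P(X > 5.2): 1: 0.553824; 2: 1; 3: 0.126549.
By total probability, P(X > 5.2) = 0.25·0.553824 + 0.26·1 + 0.49·0.126549 = 0.460465.

0.4605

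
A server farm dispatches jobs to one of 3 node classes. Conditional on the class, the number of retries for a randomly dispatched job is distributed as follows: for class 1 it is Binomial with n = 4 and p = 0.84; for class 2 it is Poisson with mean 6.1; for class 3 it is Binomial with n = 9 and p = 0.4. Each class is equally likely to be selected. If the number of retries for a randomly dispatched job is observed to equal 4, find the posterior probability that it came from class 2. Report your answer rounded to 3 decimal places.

Likelihoods P(X=4 | ·): 1: 0.497871; 2: 0.129393; 3: 0.250823.
Posterior ∝ prior × likelihood. Numerator for 2: 0.333333·0.129393 = 0.0431311.
Normalizing constant: 0.333333·0.497871 + 0.333333·0.129393 + 0.333333·0.250823 = 0.292696.
P(2 | observation) = 0.0431311 / 0.292696 = 0.147358.

0.147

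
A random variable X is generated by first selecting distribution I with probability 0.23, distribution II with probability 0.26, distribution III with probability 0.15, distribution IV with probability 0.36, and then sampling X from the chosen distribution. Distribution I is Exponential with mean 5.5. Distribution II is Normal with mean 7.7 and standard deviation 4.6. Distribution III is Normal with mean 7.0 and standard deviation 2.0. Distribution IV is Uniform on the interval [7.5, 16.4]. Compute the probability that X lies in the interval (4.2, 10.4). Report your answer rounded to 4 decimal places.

0.4504

Conditional on each component, P(4.2 < X < 10.4): I: 0.315034; II: 0.498016; III: 0.874678; IV: 0.325843.
By total probability, P(4.2 < X < 10.4) = 0.23·0.315034 + 0.26·0.498016 + 0.15·0.874678 + 0.36·0.325843 = 0.450447.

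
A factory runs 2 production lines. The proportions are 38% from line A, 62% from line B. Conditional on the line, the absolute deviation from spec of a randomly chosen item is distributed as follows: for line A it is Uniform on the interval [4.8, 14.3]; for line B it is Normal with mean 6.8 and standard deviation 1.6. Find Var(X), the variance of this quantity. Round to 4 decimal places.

6.2268

Per component, A: μ=9.55, E[X²]=98.7233; B: μ=6.8, E[X²]=48.8.
E[X] = 0.38·9.55 + 0.62·6.8 = 7.845.
E[X²] = 0.38·98.7233 + 0.62·48.8 = 67.7709.
Var(X) = E[X²] − (E[X])² = 67.7709 − 61.544 = 6.22684.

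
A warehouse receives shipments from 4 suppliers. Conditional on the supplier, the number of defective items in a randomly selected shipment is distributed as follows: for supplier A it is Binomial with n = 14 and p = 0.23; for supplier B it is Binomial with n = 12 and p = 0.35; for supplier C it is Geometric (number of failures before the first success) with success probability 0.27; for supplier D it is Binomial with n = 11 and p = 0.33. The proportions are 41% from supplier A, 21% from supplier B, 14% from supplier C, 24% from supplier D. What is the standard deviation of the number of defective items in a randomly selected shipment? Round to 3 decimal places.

Per component, A: μ=3.22, E[X²]=12.8478; B: μ=4.2, E[X²]=20.37; C: μ=2.7037, E[X²]=17.3237; D: μ=3.63, E[X²]=15.609.
E[X] = 0.41·3.22 + 0.21·4.2 + 0.14·2.7037 + 0.24·3.63 = 3.45192.
E[X²] = 0.41·12.8478 + 0.21·20.37 + 0.14·17.3237 + 0.24·15.609 = 15.7168.
Var(X) = E[X²] − (E[X])² = 15.7168 − 11.9157 = 3.80104.
SD(X) = √3.80104 = 1.94963.

1.950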